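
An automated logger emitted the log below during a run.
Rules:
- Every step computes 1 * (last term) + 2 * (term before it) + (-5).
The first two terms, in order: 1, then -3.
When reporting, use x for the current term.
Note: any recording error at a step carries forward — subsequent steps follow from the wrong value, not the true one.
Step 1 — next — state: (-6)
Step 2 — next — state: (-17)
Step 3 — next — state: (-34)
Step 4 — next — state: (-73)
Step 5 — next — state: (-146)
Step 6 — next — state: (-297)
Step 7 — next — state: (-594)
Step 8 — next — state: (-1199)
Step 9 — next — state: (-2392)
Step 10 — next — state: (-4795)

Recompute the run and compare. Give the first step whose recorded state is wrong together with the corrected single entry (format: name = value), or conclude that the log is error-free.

step 8, x = -1193

1. x = 1*(-3) + (2)*(1) + (-5) = -6 (no discrepancy)
2. x = 1*(-6) + (2)*(-3) + (-5) = -17 (checks out)
3. x = 1*(-17) + (2)*(-6) + (-5) = -34 (no discrepancy)
4. x = 1*(-34) + (2)*(-17) + (-5) = -73 (agrees with the log)
5. x = 1*(-73) + (2)*(-34) + (-5) = -146 (checks out)
6. x = 1*(-146) + (2)*(-73) + (-5) = -297 (consistent with the log)
7. x = 1*(-297) + (2)*(-146) + (-5) = -594 (matches)
8. x = 1*(-594) + (2)*(-297) + (-5) = -1193 (the recorded entry deviates here)
Step 8 is the first one off; corrected, x = -1193.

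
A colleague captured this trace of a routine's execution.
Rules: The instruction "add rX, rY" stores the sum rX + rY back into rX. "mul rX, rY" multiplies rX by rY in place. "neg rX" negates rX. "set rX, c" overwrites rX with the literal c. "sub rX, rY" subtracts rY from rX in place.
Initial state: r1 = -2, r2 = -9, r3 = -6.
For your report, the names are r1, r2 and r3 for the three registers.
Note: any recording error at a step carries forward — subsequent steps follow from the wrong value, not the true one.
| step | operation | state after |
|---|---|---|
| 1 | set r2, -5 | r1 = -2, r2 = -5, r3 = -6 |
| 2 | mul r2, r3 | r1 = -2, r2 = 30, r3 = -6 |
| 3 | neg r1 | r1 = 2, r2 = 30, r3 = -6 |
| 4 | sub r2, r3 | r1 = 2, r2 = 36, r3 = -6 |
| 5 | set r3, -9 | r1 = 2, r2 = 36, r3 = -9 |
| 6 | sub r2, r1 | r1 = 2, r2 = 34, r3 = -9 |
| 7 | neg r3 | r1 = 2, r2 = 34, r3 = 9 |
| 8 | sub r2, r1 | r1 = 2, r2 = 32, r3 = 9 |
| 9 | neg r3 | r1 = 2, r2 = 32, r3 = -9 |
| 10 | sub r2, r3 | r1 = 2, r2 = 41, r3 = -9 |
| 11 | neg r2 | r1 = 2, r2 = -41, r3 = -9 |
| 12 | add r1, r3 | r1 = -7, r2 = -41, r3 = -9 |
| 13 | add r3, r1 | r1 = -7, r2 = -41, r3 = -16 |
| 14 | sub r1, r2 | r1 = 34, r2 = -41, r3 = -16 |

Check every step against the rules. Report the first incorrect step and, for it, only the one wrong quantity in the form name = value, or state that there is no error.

step 1: r2 = -5 -> exactly as logged
step 2: r2 = -5 * -6 = 30 -> verified
step 3: r1 = -(-2) = 2 -> same as recorded
step 4: r2 = 30 - -6 = 36 -> verified
step 5: r3 = -9 -> same as recorded
step 6: r2 = 36 - 2 = 34 -> exactly as logged
step 7: r3 = -(-9) = 9 -> no discrepancy
step 8: r2 = 34 - 2 = 32 -> agrees with the trace
step 9: r3 = -(9) = -9 -> confirmed correct
step 10: r2 = 32 - -9 = 41 -> exactly as logged
step 11: r2 = -(41) = -41 -> consistent with the trace
step 12: r1 = 2 + -9 = -7 -> same as recorded
step 13: r3 = -9 + -7 = -16 -> exactly as logged
step 14: r1 = -7 - -41 = 34 -> same as recorded
Each recorded entry agrees with the recomputation.

no error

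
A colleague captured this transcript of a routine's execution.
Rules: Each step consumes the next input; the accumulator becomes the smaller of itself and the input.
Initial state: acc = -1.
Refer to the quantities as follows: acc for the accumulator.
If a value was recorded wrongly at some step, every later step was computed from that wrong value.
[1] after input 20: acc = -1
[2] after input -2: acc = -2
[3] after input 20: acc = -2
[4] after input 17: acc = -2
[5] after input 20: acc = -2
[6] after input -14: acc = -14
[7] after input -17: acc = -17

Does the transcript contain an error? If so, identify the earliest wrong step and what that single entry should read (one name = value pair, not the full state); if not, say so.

no error

step 1: acc = min(-1, 20) = -1 -> no discrepancy
step 2: acc = min(-1, -2) = -2 -> same as recorded
step 3: acc = min(-2, 20) = -2 -> same as recorded
step 4: acc = min(-2, 17) = -2 -> agrees with the transcript
step 5: acc = min(-2, 20) = -2 -> confirmed correct
step 6: acc = min(-2, -14) = -14 -> agrees with the transcript
step 7: acc = min(-14, -17) = -17 -> in agreement
The recomputation confirms every line.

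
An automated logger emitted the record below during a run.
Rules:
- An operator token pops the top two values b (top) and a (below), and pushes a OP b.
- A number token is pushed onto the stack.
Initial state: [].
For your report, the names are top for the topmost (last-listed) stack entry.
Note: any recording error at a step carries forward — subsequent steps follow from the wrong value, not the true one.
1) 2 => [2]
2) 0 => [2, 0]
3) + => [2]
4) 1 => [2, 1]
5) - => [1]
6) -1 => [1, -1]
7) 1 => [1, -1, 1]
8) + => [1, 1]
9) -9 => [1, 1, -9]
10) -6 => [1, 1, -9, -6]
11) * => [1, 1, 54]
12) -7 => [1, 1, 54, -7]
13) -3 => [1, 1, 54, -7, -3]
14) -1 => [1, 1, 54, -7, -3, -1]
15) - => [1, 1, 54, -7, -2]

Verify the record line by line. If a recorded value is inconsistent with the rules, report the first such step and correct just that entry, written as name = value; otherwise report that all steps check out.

step 8, top = 0

Recomputing the run from the initial state:
step 1: [2]
step 2: [2, 0]
step 3: [2]
step 4: [2, 1]
step 5: [1]
step 6: [1, -1]
step 7: [1, -1, 1]
step 8: [1, 0]
step 9: [1, 0, -9]
step 10: [1, 0, -9, -6]
step 11: [1, 0, 54]
step 12: [1, 0, 54, -7]
step 13: [1, 0, 54, -7, -3]
step 14: [1, 0, 54, -7, -3, -1]
step 15: [1, 0, 54, -7, -2]
The first disagreement with the record is at step 8, where the value should be top = 0.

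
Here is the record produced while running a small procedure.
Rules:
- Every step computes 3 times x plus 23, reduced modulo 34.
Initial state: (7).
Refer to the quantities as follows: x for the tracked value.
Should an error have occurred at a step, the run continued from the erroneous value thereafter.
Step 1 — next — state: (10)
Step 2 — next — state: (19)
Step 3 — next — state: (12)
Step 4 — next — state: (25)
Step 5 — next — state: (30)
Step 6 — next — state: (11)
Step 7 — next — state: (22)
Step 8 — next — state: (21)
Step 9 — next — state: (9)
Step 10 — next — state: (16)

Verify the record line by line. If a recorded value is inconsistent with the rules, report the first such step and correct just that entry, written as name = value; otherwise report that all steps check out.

step 9, x = 18

1. x = (3*7 + 23) mod 34 = 10 (consistent with the record)
2. x = (3*10 + 23) mod 34 = 19 (same as recorded)
3. x = (3*19 + 23) mod 34 = 12 (in agreement)
4. x = (3*12 + 23) mod 34 = 25 (verified)
5. x = (3*25 + 23) mod 34 = 30 (consistent with the record)
6. x = (3*30 + 23) mod 34 = 11 (checks out)
7. x = (3*11 + 23) mod 34 = 22 (confirmed correct)
8. x = (3*22 + 23) mod 34 = 21 (checks out)
9. x = (3*21 + 23) mod 34 = 18 (first mismatch against the record)
Conclusion: step 9 carries the first error; the entry should be x = 18.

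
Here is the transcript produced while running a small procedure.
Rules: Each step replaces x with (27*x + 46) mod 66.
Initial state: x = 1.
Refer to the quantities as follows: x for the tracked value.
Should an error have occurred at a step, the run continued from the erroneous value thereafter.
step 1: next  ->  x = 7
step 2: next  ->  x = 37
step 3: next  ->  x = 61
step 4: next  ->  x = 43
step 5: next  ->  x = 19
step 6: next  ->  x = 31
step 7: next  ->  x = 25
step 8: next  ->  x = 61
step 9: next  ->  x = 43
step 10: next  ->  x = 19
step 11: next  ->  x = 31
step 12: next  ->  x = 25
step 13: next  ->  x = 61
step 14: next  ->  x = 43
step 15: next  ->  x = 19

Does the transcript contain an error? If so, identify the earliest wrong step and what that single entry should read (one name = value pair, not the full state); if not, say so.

step 1: x = (27*1 + 46) mod 66 = 7 -> in agreement
step 2: x = (27*7 + 46) mod 66 = 37 -> agrees with the transcript
step 3: x = (27*37 + 46) mod 66 = 55 -> the transcript disagrees here
First deviation found at step 3; the corrected entry is x = 55.

step 3, x = 55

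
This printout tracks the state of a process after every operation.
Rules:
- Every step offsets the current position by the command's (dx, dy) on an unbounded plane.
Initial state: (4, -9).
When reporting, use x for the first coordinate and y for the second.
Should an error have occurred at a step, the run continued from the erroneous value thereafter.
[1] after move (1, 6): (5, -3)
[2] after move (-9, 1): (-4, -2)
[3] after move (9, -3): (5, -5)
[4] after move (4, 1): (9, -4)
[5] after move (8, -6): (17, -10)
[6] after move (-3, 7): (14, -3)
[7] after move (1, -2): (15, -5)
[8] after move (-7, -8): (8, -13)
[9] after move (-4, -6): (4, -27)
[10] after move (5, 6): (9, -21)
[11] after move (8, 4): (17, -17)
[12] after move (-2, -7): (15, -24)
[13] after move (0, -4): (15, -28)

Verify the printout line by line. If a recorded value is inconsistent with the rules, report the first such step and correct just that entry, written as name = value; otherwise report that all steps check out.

Recomputing the run from the initial state:
step 1: x = 5, y = -3
step 2: x = -4, y = -2
step 3: x = 5, y = -5
step 4: x = 9, y = -4
step 5: x = 17, y = -10
step 6: x = 14, y = -3
step 7: x = 15, y = -5
step 8: x = 8, y = -13
step 9: x = 4, y = -19
step 10: x = 9, y = -13
step 11: x = 17, y = -9
step 12: x = 15, y = -16
step 13: x = 15, y = -20
The first disagreement with the printout is at step 9, where the value should be y = -19.

step 9, y = -19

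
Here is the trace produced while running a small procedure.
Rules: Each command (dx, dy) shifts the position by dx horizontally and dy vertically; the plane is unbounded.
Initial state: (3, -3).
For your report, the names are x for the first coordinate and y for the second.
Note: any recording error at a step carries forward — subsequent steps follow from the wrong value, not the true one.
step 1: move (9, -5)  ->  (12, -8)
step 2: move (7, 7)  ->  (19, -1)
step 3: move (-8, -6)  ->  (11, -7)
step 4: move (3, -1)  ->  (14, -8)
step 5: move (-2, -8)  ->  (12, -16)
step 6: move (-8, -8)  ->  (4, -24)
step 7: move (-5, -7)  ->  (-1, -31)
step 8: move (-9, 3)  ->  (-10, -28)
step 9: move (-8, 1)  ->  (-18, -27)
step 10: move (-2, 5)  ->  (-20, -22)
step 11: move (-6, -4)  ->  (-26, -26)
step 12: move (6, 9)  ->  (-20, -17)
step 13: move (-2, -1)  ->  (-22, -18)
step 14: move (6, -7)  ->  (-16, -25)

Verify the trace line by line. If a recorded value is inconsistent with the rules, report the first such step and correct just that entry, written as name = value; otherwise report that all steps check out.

Recomputing the run from the initial state:
step 1: x = 12, y = -8
step 2: x = 19, y = -1
step 3: x = 11, y = -7
step 4: x = 14, y = -8
step 5: x = 12, y = -16
step 6: x = 4, y = -24
step 7: x = -1, y = -31
step 8: x = -10, y = -28
step 9: x = -18, y = -27
step 10: x = -20, y = -22
step 11: x = -26, y = -26
step 12: x = -20, y = -17
step 13: x = -22, y = -18
step 14: x = -16, y = -25
This matches the trace at every step.

no error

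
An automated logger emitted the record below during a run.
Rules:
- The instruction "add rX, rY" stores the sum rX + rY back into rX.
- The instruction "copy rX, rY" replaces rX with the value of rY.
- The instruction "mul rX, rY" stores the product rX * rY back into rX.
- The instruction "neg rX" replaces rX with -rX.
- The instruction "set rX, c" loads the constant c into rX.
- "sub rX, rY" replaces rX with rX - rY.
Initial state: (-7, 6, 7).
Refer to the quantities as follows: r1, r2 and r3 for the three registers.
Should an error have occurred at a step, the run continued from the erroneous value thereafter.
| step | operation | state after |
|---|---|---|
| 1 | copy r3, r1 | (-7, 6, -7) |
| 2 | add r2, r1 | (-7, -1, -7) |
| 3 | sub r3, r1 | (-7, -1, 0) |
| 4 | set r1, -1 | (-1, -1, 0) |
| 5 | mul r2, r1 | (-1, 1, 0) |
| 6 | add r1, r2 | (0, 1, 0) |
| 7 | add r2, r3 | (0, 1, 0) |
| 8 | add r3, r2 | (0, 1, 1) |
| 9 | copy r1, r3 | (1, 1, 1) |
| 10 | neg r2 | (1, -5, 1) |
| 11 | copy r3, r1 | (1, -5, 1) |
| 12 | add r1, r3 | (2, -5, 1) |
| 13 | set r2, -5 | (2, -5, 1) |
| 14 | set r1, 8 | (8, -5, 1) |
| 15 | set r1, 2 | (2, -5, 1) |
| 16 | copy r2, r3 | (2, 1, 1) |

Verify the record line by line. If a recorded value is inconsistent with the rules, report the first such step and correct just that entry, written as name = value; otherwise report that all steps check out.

step 10, r2 = -1

Recomputing the run from the initial state:
step 1: r1 = -7, r2 = 6, r3 = -7
step 2: r1 = -7, r2 = -1, r3 = -7
step 3: r1 = -7, r2 = -1, r3 = 0
step 4: r1 = -1, r2 = -1, r3 = 0
step 5: r1 = -1, r2 = 1, r3 = 0
step 6: r1 = 0, r2 = 1, r3 = 0
step 7: r1 = 0, r2 = 1, r3 = 0
step 8: r1 = 0, r2 = 1, r3 = 1
step 9: r1 = 1, r2 = 1, r3 = 1
step 10: r1 = 1, r2 = -1, r3 = 1
step 11: r1 = 1, r2 = -1, r3 = 1
step 12: r1 = 2, r2 = -1, r3 = 1
step 13: r1 = 2, r2 = -5, r3 = 1
step 14: r1 = 8, r2 = -5, r3 = 1
step 15: r1 = 2, r2 = -5, r3 = 1
step 16: r1 = 2, r2 = 1, r3 = 1
The first disagreement with the record is at step 10, where the value should be r2 = -1.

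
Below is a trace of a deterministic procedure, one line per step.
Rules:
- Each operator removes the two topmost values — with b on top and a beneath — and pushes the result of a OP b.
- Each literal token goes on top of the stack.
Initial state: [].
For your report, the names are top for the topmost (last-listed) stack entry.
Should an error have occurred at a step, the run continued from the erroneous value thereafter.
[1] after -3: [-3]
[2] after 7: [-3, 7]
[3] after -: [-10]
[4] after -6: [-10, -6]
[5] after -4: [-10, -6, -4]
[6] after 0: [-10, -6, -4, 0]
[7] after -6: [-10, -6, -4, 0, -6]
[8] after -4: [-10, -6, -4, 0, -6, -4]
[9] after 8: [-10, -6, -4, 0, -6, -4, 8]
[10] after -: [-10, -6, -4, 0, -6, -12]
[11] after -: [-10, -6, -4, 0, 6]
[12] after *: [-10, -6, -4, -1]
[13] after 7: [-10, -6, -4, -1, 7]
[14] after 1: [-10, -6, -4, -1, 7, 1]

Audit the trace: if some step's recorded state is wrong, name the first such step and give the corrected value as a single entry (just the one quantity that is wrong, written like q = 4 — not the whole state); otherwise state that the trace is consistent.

Recomputing the run from the initial state:
step 1: [-3]
step 2: [-3, 7]
step 3: [-10]
step 4: [-10, -6]
step 5: [-10, -6, -4]
step 6: [-10, -6, -4, 0]
step 7: [-10, -6, -4, 0, -6]
step 8: [-10, -6, -4, 0, -6, -4]
step 9: [-10, -6, -4, 0, -6, -4, 8]
step 10: [-10, -6, -4, 0, -6, -12]
step 11: [-10, -6, -4, 0, 6]
step 12: [-10, -6, -4, 0]
step 13: [-10, -6, -4, 0, 7]
step 14: [-10, -6, -4, 0, 7, 1]
The first disagreement with the trace is at step 12, where the value should be top = 0.

step 12, top = 0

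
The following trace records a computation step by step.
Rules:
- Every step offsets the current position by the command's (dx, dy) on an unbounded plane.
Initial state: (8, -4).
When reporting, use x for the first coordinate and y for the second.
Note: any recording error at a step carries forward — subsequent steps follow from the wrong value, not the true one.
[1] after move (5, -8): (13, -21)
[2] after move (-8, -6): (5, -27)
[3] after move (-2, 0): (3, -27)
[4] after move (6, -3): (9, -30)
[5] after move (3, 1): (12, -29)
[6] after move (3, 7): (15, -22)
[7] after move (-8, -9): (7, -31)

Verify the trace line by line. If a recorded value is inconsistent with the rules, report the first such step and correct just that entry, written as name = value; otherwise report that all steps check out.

Step 1: x = 8 + (5) = 13, y = -4 + (-8) = -12 — this is not what the trace shows.
The earliest wrong entry is at step 1: it should read y = -12.

step 1, y = -12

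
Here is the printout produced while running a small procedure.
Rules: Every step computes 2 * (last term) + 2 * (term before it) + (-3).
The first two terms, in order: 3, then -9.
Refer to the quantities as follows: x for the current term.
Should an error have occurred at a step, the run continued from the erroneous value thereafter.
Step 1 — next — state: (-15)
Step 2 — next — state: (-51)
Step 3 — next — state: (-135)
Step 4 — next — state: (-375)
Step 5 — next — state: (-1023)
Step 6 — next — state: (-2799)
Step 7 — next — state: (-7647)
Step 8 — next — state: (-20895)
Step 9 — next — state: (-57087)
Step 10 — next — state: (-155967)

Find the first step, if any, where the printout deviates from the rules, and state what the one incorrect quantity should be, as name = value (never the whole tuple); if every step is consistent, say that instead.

step 1: x = 2*(-9) + (2)*(3) + (-3) = -15 -> confirmed correct
step 2: x = 2*(-15) + (2)*(-9) + (-3) = -51 -> consistent with the printout
step 3: x = 2*(-51) + (2)*(-15) + (-3) = -135 -> no discrepancy
step 4: x = 2*(-135) + (2)*(-51) + (-3) = -375 -> matches
step 5: x = 2*(-375) + (2)*(-135) + (-3) = -1023 -> verified
step 6: x = 2*(-1023) + (2)*(-375) + (-3) = -2799 -> verified
step 7: x = 2*(-2799) + (2)*(-1023) + (-3) = -7647 -> consistent with the printout
step 8: x = 2*(-7647) + (2)*(-2799) + (-3) = -20895 -> no discrepancy
step 9: x = 2*(-20895) + (2)*(-7647) + (-3) = -57087 -> matches
step 10: x = 2*(-57087) + (2)*(-20895) + (-3) = -155967 -> exactly as logged
All steps check out; nothing to correct.

no error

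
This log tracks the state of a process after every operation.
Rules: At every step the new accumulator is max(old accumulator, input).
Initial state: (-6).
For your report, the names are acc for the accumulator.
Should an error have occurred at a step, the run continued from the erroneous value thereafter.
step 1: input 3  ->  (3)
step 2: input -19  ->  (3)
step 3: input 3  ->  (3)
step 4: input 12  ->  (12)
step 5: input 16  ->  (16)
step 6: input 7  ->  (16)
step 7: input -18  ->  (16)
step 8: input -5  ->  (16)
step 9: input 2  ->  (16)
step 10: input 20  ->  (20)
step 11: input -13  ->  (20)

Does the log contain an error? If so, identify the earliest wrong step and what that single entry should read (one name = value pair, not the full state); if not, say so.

no error

Recomputing the run from the initial state:
step 1: acc = 3
step 2: acc = 3
step 3: acc = 3
step 4: acc = 12
step 5: acc = 16
step 6: acc = 16
step 7: acc = 16
step 8: acc = 16
step 9: acc = 16
step 10: acc = 20
step 11: acc = 20
This matches the log at every step.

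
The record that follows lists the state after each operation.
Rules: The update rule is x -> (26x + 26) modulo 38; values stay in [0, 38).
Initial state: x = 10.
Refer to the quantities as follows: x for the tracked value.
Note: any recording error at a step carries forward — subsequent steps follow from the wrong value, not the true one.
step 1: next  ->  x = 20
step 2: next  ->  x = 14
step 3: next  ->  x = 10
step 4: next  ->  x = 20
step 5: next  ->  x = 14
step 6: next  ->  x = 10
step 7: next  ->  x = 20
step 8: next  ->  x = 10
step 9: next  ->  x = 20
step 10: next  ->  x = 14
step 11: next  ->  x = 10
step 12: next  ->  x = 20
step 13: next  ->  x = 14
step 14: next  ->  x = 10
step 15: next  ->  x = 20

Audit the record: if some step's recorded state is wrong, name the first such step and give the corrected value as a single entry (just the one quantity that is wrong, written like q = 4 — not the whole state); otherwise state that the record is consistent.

step 8, x = 14

Step 1: x = (26*10 + 26) mod 38 = 20 — exactly as logged.
Step 2: x = (26*20 + 26) mod 38 = 14 — exactly as logged.
Step 3: x = (26*14 + 26) mod 38 = 10 — agrees with the record.
Step 4: x = (26*10 + 26) mod 38 = 20 — in agreement.
Step 5: x = (26*20 + 26) mod 38 = 14 — checks out.
Step 6: x = (26*14 + 26) mod 38 = 10 — confirmed correct.
Step 7: x = (26*10 + 26) mod 38 = 20 — in agreement.
Step 8: x = (26*20 + 26) mod 38 = 14 — the recorded entry deviates here.
The earliest wrong entry is at step 8: it should read x = 14.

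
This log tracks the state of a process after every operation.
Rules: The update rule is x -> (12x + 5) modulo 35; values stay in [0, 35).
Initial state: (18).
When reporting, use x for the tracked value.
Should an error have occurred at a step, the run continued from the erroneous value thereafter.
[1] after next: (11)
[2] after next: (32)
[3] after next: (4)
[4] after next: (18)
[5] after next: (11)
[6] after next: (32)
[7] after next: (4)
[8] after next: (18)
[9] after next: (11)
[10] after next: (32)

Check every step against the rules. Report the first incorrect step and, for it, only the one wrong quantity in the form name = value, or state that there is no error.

1. x = (12*18 + 5) mod 35 = 11 (consistent with the log)
2. x = (12*11 + 5) mod 35 = 32 (in agreement)
3. x = (12*32 + 5) mod 35 = 4 (checks out)
4. x = (12*4 + 5) mod 35 = 18 (exactly as logged)
5. x = (12*18 + 5) mod 35 = 11 (confirmed correct)
6. x = (12*11 + 5) mod 35 = 32 (exactly as logged)
7. x = (12*32 + 5) mod 35 = 4 (no discrepancy)
8. x = (12*4 + 5) mod 35 = 18 (exactly as logged)
9. x = (12*18 + 5) mod 35 = 11 (checks out)
10. x = (12*11 + 5) mod 35 = 32 (verified)
All entries verified; no error found.

no error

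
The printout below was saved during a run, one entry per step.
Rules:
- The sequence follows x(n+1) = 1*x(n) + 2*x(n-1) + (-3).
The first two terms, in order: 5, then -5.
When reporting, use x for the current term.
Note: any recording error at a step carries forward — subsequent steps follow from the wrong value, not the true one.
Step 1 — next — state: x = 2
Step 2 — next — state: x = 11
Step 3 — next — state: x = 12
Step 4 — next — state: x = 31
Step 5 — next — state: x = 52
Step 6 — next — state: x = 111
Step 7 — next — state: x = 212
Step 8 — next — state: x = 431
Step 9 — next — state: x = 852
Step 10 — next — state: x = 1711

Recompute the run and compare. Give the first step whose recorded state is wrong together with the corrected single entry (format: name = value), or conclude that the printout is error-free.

1. x = 1*(-5) + (2)*(5) + (-3) = 2 (consistent with the printout)
2. x = 1*(2) + (2)*(-5) + (-3) = -11 (the printout has a different value)
So the first discrepancy is step 2, where the right value is x = -11.

step 2, x = -11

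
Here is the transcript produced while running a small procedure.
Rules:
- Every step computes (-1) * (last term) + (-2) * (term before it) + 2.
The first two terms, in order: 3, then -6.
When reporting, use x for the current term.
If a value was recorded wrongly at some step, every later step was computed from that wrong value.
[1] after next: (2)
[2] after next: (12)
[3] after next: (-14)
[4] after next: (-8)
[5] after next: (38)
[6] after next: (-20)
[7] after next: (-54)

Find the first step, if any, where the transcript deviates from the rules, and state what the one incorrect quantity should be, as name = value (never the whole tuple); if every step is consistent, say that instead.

1. x = -1*(-6) + (-2)*(3) + (2) = 2 (confirmed correct)
2. x = -1*(2) + (-2)*(-6) + (2) = 12 (checks out)
3. x = -1*(12) + (-2)*(2) + (2) = -14 (no discrepancy)
4. x = -1*(-14) + (-2)*(12) + (2) = -8 (exactly as logged)
5. x = -1*(-8) + (-2)*(-14) + (2) = 38 (exactly as logged)
6. x = -1*(38) + (-2)*(-8) + (2) = -20 (agrees with the transcript)
7. x = -1*(-20) + (-2)*(38) + (2) = -54 (agrees with the transcript)
The whole run recomputes cleanly — no discrepancies.

no error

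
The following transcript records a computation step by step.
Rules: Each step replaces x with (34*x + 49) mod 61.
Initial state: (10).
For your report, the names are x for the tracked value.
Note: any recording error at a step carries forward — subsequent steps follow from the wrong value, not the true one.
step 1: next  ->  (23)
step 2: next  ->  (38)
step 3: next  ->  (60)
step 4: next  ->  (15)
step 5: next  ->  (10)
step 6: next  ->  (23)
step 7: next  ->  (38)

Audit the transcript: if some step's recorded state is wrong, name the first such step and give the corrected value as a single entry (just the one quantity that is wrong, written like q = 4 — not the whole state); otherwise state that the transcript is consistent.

step 1: x = (34*10 + 49) mod 61 = 23 -> verified
step 2: x = (34*23 + 49) mod 61 = 38 -> verified
step 3: x = (34*38 + 49) mod 61 = 60 -> no discrepancy
step 4: x = (34*60 + 49) mod 61 = 15 -> matches
step 5: x = (34*15 + 49) mod 61 = 10 -> no discrepancy
step 6: x = (34*10 + 49) mod 61 = 23 -> confirmed correct
step 7: x = (34*23 + 49) mod 61 = 38 -> agrees with the transcript
Every step is consistent.

no error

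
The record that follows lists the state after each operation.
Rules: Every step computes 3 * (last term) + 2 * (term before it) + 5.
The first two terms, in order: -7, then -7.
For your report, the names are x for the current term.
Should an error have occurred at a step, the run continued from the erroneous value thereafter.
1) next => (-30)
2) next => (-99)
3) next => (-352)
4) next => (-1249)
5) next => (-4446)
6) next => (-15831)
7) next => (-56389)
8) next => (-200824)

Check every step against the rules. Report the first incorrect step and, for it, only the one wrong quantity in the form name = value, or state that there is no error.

step 7, x = -56380

1. x = 3*(-7) + (2)*(-7) + (5) = -30 (consistent with the record)
2. x = 3*(-30) + (2)*(-7) + (5) = -99 (agrees with the record)
3. x = 3*(-99) + (2)*(-30) + (5) = -352 (consistent with the record)
4. x = 3*(-352) + (2)*(-99) + (5) = -1249 (exactly as logged)
5. x = 3*(-1249) + (2)*(-352) + (5) = -4446 (same as recorded)
6. x = 3*(-4446) + (2)*(-1249) + (5) = -15831 (in agreement)
7. x = 3*(-15831) + (2)*(-4446) + (5) = -56380 (the record disagrees here)
The audit stops at step 7: the recorded entry is wrong and should be x = -56380.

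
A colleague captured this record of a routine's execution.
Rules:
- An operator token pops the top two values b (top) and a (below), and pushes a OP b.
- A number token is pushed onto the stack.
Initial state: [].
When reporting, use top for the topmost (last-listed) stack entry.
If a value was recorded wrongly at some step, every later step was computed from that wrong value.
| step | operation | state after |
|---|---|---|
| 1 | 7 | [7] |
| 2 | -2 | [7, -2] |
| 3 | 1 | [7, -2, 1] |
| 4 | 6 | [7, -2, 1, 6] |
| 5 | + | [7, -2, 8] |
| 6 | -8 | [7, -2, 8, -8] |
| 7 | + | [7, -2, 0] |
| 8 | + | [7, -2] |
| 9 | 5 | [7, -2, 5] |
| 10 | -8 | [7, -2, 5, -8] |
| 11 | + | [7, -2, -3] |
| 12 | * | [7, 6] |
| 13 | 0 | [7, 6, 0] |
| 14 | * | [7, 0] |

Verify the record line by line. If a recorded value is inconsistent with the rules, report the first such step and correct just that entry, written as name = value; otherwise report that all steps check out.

Step 1: push 7: top = 7 — no discrepancy.
Step 2: push -2: top = -2 — same as recorded.
Step 3: push 1: top = 1 — consistent with the record.
Step 4: push 6: top = 6 — no discrepancy.
Step 5: 1 + 6 = 7 — a discrepancy with the record.
First incorrect step: 5; the correct value is top = 7.

step 5, top = 7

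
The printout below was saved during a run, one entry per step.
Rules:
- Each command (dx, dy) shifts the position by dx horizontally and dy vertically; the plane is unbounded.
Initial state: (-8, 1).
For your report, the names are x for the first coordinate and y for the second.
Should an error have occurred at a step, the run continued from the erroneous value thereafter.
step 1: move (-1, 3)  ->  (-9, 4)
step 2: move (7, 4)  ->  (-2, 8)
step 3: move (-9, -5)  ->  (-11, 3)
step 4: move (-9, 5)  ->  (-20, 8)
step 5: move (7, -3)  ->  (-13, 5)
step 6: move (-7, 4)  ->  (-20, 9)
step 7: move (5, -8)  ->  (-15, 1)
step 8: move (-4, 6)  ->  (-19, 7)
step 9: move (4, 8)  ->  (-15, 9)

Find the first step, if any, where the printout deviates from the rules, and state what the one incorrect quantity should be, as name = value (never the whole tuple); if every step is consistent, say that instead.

step 9, y = 15

Recomputing the run from the initial state:
step 1: x = -9, y = 4
step 2: x = -2, y = 8
step 3: x = -11, y = 3
step 4: x = -20, y = 8
step 5: x = -13, y = 5
step 6: x = -20, y = 9
step 7: x = -15, y = 1
step 8: x = -19, y = 7
step 9: x = -15, y = 15
The first disagreement with the printout is at step 9, where the value should be y = 15.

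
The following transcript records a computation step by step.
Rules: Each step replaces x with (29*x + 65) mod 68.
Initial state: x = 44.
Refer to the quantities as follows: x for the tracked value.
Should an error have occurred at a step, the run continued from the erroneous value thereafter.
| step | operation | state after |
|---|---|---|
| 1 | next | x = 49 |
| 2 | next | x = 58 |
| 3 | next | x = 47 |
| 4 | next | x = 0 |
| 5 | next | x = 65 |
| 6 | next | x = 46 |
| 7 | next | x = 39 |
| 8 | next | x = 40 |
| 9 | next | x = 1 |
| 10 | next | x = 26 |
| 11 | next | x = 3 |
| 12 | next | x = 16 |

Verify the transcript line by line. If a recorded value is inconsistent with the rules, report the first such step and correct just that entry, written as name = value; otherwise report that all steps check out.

no error

1. x = (29*44 + 65) mod 68 = 49 (exactly as logged)
2. x = (29*49 + 65) mod 68 = 58 (confirmed correct)
3. x = (29*58 + 65) mod 68 = 47 (confirmed correct)
4. x = (29*47 + 65) mod 68 = 0 (exactly as logged)
5. x = (29*0 + 65) mod 68 = 65 (no discrepancy)
6. x = (29*65 + 65) mod 68 = 46 (checks out)
7. x = (29*46 + 65) mod 68 = 39 (checks out)
8. x = (29*39 + 65) mod 68 = 40 (verified)
9. x = (29*40 + 65) mod 68 = 1 (verified)
10. x = (29*1 + 65) mod 68 = 26 (confirmed correct)
11. x = (29*26 + 65) mod 68 = 3 (exactly as logged)
12. x = (29*3 + 65) mod 68 = 16 (no discrepancy)
Every step is consistent.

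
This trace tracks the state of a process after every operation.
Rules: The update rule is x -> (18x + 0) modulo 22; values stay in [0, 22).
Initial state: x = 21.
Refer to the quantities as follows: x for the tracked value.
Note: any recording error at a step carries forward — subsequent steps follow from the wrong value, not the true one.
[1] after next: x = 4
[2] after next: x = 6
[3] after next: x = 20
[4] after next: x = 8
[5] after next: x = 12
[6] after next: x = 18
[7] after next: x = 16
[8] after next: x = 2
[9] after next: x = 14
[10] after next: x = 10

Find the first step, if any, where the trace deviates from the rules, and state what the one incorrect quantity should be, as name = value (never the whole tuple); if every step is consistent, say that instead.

step 1: x = (18*21 + 0) mod 22 = 4 -> consistent with the trace
step 2: x = (18*4 + 0) mod 22 = 6 -> agrees with the trace
step 3: x = (18*6 + 0) mod 22 = 20 -> confirmed correct
step 4: x = (18*20 + 0) mod 22 = 8 -> matches
step 5: x = (18*8 + 0) mod 22 = 12 -> verified
step 6: x = (18*12 + 0) mod 22 = 18 -> verified
step 7: x = (18*18 + 0) mod 22 = 16 -> exactly as logged
step 8: x = (18*16 + 0) mod 22 = 2 -> checks out
step 9: x = (18*2 + 0) mod 22 = 14 -> in agreement
step 10: x = (18*14 + 0) mod 22 = 10 -> same as recorded
All entries verified; no error found.

no error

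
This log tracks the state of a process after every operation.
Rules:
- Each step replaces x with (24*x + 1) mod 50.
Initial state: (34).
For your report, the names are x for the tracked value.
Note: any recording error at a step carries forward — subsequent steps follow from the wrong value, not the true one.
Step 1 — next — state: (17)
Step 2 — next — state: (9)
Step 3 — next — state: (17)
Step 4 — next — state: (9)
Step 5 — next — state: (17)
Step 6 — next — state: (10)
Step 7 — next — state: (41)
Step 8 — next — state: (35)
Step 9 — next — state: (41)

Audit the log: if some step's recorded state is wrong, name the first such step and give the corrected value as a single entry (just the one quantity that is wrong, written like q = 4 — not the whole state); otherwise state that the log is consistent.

step 6, x = 9

Step 1: x = (24*34 + 1) mod 50 = 17 — verified.
Step 2: x = (24*17 + 1) mod 50 = 9 — exactly as logged.
Step 3: x = (24*9 + 1) mod 50 = 17 — matches.
Step 4: x = (24*17 + 1) mod 50 = 9 — exactly as logged.
Step 5: x = (24*9 + 1) mod 50 = 17 — in agreement.
Step 6: x = (24*17 + 1) mod 50 = 9 — not what was recorded.
The earliest wrong entry is at step 6: it should read x = 9.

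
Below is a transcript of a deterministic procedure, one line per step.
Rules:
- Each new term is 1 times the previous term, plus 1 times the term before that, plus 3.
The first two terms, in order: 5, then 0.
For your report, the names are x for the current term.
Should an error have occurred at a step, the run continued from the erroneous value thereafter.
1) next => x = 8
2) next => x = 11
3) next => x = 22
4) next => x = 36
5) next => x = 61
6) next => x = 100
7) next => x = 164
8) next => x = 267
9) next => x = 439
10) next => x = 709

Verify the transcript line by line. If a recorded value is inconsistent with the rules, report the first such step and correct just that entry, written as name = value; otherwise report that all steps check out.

1. x = 1*(0) + (1)*(5) + (3) = 8 (consistent with the transcript)
2. x = 1*(8) + (1)*(0) + (3) = 11 (in agreement)
3. x = 1*(11) + (1)*(8) + (3) = 22 (verified)
4. x = 1*(22) + (1)*(11) + (3) = 36 (agrees with the transcript)
5. x = 1*(36) + (1)*(22) + (3) = 61 (agrees with the transcript)
6. x = 1*(61) + (1)*(36) + (3) = 100 (consistent with the transcript)
7. x = 1*(100) + (1)*(61) + (3) = 164 (consistent with the transcript)
8. x = 1*(164) + (1)*(100) + (3) = 267 (no discrepancy)
9. x = 1*(267) + (1)*(164) + (3) = 434 (first mismatch against the transcript)
Conclusion: step 9 carries the first error; the entry should be x = 434.

step 9, x = 434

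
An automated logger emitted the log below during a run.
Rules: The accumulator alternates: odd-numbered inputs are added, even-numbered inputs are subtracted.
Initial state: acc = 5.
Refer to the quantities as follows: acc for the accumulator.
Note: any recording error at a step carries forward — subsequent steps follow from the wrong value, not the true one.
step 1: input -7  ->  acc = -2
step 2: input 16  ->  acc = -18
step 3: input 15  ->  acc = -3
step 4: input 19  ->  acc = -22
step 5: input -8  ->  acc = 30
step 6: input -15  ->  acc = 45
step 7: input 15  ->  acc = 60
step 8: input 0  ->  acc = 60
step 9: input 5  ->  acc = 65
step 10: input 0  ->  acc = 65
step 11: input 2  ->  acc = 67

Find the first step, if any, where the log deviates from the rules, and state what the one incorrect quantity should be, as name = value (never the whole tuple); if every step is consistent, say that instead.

step 1: acc = 5 + -7 = -2 -> no discrepancy
step 2: acc = -2 - 16 = -18 -> confirmed correct
step 3: acc = -18 + 15 = -3 -> agrees with the log
step 4: acc = -3 - 19 = -22 -> same as recorded
step 5: acc = -22 + -8 = -30 -> this is not what the log shows
The audit stops at step 5: the recorded entry is wrong and should be acc = -30.

step 5, acc = -30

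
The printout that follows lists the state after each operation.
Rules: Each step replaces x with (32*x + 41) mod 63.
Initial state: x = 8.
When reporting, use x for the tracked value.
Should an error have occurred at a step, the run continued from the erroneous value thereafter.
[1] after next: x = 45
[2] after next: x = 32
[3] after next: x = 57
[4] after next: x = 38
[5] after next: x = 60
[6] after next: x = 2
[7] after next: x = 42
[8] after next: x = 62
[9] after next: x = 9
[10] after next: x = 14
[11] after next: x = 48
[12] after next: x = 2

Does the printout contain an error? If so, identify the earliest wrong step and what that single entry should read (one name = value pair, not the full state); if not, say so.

step 6, x = 8

step 1: x = (32*8 + 41) mod 63 = 45 -> no discrepancy
step 2: x = (32*45 + 41) mod 63 = 32 -> consistent with the printout
step 3: x = (32*32 + 41) mod 63 = 57 -> verified
step 4: x = (32*57 + 41) mod 63 = 38 -> same as recorded
step 5: x = (32*38 + 41) mod 63 = 60 -> no discrepancy
step 6: x = (32*60 + 41) mod 63 = 8 -> not what was recorded
The audit stops at step 6: the recorded entry is wrong and should be x = 8.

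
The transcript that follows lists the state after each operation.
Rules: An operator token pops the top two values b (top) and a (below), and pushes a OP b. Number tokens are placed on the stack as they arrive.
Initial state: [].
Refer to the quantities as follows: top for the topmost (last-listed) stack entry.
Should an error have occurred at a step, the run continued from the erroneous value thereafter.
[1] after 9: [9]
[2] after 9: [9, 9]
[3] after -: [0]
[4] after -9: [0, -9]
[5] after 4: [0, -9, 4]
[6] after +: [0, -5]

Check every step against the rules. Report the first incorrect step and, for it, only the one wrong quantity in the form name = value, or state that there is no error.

Recomputing the run from the initial state:
step 1: [9]
step 2: [9, 9]
step 3: [0]
step 4: [0, -9]
step 5: [0, -9, 4]
step 6: [0, -5]
This matches the transcript at every step.

no error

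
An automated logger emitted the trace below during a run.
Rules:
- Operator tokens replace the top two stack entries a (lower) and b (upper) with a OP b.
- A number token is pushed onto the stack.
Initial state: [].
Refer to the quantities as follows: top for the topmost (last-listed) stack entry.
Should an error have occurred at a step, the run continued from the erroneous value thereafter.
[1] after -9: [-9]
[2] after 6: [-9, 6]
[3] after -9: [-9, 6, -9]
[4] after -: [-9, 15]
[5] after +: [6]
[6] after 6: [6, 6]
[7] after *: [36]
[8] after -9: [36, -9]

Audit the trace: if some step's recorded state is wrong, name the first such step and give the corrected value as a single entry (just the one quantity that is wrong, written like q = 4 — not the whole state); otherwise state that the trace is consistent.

no error

Recomputing the run from the initial state:
step 1: [-9]
step 2: [-9, 6]
step 3: [-9, 6, -9]
step 4: [-9, 15]
step 5: [6]
step 6: [6, 6]
step 7: [36]
step 8: [36, -9]
This matches the trace at every step.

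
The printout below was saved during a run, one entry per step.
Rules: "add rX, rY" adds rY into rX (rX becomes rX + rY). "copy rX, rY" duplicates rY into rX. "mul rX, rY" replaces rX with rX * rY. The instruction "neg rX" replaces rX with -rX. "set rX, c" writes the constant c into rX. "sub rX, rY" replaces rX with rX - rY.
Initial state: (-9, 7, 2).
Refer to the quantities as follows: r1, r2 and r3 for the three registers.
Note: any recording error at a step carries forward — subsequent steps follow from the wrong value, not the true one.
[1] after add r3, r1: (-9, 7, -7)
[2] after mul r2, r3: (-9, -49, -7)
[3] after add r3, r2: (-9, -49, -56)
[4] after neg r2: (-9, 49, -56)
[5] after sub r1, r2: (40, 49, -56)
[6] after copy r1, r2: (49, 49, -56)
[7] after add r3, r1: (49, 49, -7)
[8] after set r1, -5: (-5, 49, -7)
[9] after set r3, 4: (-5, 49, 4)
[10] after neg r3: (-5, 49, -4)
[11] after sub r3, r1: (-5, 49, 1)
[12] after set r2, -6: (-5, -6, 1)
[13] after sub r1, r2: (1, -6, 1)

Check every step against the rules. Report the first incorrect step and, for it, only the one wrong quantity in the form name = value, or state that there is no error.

Recomputing the run from the initial state:
step 1: r1 = -9, r2 = 7, r3 = -7
step 2: r1 = -9, r2 = -49, r3 = -7
step 3: r1 = -9, r2 = -49, r3 = -56
step 4: r1 = -9, r2 = 49, r3 = -56
step 5: r1 = -58, r2 = 49, r3 = -56
step 6: r1 = 49, r2 = 49, r3 = -56
step 7: r1 = 49, r2 = 49, r3 = -7
step 8: r1 = -5, r2 = 49, r3 = -7
step 9: r1 = -5, r2 = 49, r3 = 4
step 10: r1 = -5, r2 = 49, r3 = -4
step 11: r1 = -5, r2 = 49, r3 = 1
step 12: r1 = -5, r2 = -6, r3 = 1
step 13: r1 = 1, r2 = -6, r3 = 1
The first disagreement with the printout is at step 5, where the value should be r1 = -58.

step 5, r1 = -58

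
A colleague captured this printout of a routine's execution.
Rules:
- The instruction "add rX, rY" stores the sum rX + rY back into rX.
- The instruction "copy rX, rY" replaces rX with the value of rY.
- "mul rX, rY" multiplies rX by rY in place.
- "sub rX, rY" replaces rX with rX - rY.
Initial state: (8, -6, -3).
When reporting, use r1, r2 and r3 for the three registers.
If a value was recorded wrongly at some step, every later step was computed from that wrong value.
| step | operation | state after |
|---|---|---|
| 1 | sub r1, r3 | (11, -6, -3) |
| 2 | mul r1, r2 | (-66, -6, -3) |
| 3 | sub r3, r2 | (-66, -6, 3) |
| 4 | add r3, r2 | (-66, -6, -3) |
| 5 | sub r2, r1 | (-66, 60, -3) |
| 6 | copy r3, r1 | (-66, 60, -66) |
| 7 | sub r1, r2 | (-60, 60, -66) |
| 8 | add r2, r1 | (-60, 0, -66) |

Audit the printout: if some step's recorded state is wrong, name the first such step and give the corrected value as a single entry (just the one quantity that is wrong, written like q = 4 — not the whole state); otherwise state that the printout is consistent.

step 7, r1 = -126

Recomputing the run from the initial state:
step 1: r1 = 11, r2 = -6, r3 = -3
step 2: r1 = -66, r2 = -6, r3 = -3
step 3: r1 = -66, r2 = -6, r3 = 3
step 4: r1 = -66, r2 = -6, r3 = -3
step 5: r1 = -66, r2 = 60, r3 = -3
step 6: r1 = -66, r2 = 60, r3 = -66
step 7: r1 = -126, r2 = 60, r3 = -66
step 8: r1 = -126, r2 = -66, r3 = -66
The first disagreement with the printout is at step 7, where the value should be r1 = -126.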